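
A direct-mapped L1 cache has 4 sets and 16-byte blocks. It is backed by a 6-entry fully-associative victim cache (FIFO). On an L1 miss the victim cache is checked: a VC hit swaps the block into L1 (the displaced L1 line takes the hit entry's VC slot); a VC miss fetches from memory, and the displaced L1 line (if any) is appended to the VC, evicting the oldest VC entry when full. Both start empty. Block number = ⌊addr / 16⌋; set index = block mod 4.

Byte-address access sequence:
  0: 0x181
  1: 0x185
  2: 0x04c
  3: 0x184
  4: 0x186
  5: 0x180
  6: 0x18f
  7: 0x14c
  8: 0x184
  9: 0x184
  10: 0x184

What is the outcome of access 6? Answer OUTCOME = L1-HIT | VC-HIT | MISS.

OUTCOME = L1-HIT

0: 0x181 (blk 24, set 0) → MISS  vc=[]
1: 0x185 (blk 24, set 0) → L1-HIT  vc=[]
2: 0x4c (blk 4, set 0) → MISS  vc=[24]
3: 0x184 (blk 24, set 0) → VC-HIT  vc=[4]
4: 0x186 (blk 24, set 0) → L1-HIT  vc=[4]
5: 0x180 (blk 24, set 0) → L1-HIT  vc=[4]
6: 0x18f (blk 24, set 0) → L1-HIT  vc=[4]
7: 0x14c (blk 20, set 0) → MISS  vc=[4, 24]
8: 0x184 (blk 24, set 0) → VC-HIT  vc=[4, 20]
9: 0x184 (blk 24, set 0) → L1-HIT  vc=[4, 20]
10: 0x184 (blk 24, set 0) → L1-HIT  vc=[4, 20]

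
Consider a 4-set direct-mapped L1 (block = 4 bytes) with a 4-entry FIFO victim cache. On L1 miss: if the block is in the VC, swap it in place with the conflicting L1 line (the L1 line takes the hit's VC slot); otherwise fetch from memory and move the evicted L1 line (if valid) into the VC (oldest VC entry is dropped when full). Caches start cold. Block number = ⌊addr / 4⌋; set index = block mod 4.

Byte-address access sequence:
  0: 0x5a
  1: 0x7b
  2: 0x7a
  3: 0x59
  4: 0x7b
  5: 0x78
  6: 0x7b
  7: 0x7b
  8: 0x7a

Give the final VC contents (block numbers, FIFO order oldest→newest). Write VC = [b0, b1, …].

VC = [22]

#0 0x5a→b22/s2 MISS; vc=[]
#1 0x7b→b30/s2 MISS; vc=[22]
#2 0x7a→b30/s2 L1-HIT; vc=[22]
#3 0x59→b22/s2 VC-HIT; vc=[30]
#4 0x7b→b30/s2 VC-HIT; vc=[22]
#5 0x78→b30/s2 L1-HIT; vc=[22]
#6 0x7b→b30/s2 L1-HIT; vc=[22]
#7 0x7b→b30/s2 L1-HIT; vc=[22]
#8 0x7a→b30/s2 L1-HIT; vc=[22]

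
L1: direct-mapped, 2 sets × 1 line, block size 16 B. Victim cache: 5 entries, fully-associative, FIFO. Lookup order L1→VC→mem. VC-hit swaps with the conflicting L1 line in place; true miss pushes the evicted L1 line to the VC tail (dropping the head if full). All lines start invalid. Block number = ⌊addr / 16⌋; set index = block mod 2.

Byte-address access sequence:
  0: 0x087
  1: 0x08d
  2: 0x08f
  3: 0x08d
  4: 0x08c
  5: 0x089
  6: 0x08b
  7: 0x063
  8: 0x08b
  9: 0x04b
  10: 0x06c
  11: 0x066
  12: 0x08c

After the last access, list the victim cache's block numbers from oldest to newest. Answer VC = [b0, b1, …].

0: 0x87 (blk 8, set 0) → MISS  vc=[]
1: 0x8d (blk 8, set 0) → L1-HIT  vc=[]
2: 0x8f (blk 8, set 0) → L1-HIT  vc=[]
3: 0x8d (blk 8, set 0) → L1-HIT  vc=[]
4: 0x8c (blk 8, set 0) → L1-HIT  vc=[]
5: 0x89 (blk 8, set 0) → L1-HIT  vc=[]
6: 0x8b (blk 8, set 0) → L1-HIT  vc=[]
7: 0x63 (blk 6, set 0) → MISS  vc=[8]
8: 0x8b (blk 8, set 0) → VC-HIT  vc=[6]
9: 0x4b (blk 4, set 0) → MISS  vc=[6, 8]
10: 0x6c (blk 6, set 0) → VC-HIT  vc=[4, 8]
11: 0x66 (blk 6, set 0) → L1-HIT  vc=[4, 8]
12: 0x8c (blk 8, set 0) → VC-HIT  vc=[4, 6]

VC = [4, 6]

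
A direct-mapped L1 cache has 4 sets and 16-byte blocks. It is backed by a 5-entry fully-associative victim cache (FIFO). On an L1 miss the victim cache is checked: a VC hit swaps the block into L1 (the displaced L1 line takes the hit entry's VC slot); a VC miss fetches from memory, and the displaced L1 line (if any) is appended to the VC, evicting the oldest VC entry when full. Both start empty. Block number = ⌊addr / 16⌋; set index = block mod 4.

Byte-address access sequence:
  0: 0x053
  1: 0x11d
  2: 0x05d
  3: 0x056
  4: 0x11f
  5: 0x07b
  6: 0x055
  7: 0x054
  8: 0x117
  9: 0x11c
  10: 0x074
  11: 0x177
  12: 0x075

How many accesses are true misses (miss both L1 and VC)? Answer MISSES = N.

#0 0x53→b5/s1 MISS; vc=[]
#1 0x11d→b17/s1 MISS; vc=[5]
#2 0x5d→b5/s1 VC-HIT; vc=[17]
#3 0x56→b5/s1 L1-HIT; vc=[17]
#4 0x11f→b17/s1 VC-HIT; vc=[5]
#5 0x7b→b7/s3 MISS; vc=[5]
#6 0x55→b5/s1 VC-HIT; vc=[17]
#7 0x54→b5/s1 L1-HIT; vc=[17]
#8 0x117→b17/s1 VC-HIT; vc=[5]
#9 0x11c→b17/s1 L1-HIT; vc=[5]
#10 0x74→b7/s3 L1-HIT; vc=[5]
#11 0x177→b23/s3 MISS; vc=[5,7]
#12 0x75→b7/s3 VC-HIT; vc=[5,23]

MISSES = 4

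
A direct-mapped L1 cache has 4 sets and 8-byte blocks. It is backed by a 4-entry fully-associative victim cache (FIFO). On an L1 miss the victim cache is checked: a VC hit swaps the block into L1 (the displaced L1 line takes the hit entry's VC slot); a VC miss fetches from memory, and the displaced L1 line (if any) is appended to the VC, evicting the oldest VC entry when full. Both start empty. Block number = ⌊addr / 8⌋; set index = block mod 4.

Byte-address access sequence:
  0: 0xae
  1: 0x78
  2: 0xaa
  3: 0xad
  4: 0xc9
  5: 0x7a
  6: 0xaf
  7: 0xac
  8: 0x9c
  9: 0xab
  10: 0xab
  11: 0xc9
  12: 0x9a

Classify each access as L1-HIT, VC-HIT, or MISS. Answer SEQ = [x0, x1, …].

0: 0xae (blk 21, set 1) → MISS  vc=[]
1: 0x78 (blk 15, set 3) → MISS  vc=[]
2: 0xaa (blk 21, set 1) → L1-HIT  vc=[]
3: 0xad (blk 21, set 1) → L1-HIT  vc=[]
4: 0xc9 (blk 25, set 1) → MISS  vc=[21]
5: 0x7a (blk 15, set 3) → L1-HIT  vc=[21]
6: 0xaf (blk 21, set 1) → VC-HIT  vc=[25]
7: 0xac (blk 21, set 1) → L1-HIT  vc=[25]
8: 0x9c (blk 19, set 3) → MISS  vc=[25, 15]
9: 0xab (blk 21, set 1) → L1-HIT  vc=[25, 15]
10: 0xab (blk 21, set 1) → L1-HIT  vc=[25, 15]
11: 0xc9 (blk 25, set 1) → VC-HIT  vc=[21, 15]
12: 0x9a (blk 19, set 3) → L1-HIT  vc=[21, 15]

SEQ = [MISS, MISS, L1-HIT, L1-HIT, MISS, L1-HIT, VC-HIT, L1-HIT, MISS, L1-HIT, L1-HIT, VC-HIT, L1-HIT]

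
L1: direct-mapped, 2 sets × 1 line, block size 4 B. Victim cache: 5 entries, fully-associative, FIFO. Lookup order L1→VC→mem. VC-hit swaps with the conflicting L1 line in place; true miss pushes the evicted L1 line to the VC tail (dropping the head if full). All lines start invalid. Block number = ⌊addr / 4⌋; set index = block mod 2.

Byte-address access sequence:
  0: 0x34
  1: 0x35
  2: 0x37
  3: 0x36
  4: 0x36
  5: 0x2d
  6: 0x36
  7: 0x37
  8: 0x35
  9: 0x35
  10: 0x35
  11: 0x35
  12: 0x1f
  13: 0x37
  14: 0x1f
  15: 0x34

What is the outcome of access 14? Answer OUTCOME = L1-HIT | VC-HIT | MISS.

#0 0x34→b13/s1 MISS; vc=[]
#1 0x35→b13/s1 L1-HIT; vc=[]
#2 0x37→b13/s1 L1-HIT; vc=[]
#3 0x36→b13/s1 L1-HIT; vc=[]
#4 0x36→b13/s1 L1-HIT; vc=[]
#5 0x2d→b11/s1 MISS; vc=[13]
#6 0x36→b13/s1 VC-HIT; vc=[11]
#7 0x37→b13/s1 L1-HIT; vc=[11]
#8 0x35→b13/s1 L1-HIT; vc=[11]
#9 0x35→b13/s1 L1-HIT; vc=[11]
#10 0x35→b13/s1 L1-HIT; vc=[11]
#11 0x35→b13/s1 L1-HIT; vc=[11]
#12 0x1f→b7/s1 MISS; vc=[11,13]
#13 0x37→b13/s1 VC-HIT; vc=[11,7]
#14 0x1f→b7/s1 VC-HIT; vc=[11,13]
#15 0x34→b13/s1 VC-HIT; vc=[11,7]

OUTCOME = VC-HIT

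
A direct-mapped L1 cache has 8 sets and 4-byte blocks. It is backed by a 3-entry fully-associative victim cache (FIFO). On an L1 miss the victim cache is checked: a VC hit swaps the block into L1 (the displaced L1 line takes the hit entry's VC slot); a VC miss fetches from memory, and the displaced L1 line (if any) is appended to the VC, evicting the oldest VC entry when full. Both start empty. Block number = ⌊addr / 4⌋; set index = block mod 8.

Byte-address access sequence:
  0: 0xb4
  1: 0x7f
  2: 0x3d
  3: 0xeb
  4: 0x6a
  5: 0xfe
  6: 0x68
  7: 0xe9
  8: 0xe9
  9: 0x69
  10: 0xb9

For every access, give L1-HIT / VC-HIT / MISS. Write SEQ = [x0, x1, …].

  [0] addr=0xb4 blk=45 s=5: MISS | VC []
  [1] addr=0x7f blk=31 s=7: MISS | VC []
  [2] addr=0x3d blk=15 s=7: MISS | VC [31]
  [3] addr=0xeb blk=58 s=2: MISS | VC [31]
  [4] addr=0x6a blk=26 s=2: MISS | VC [31, 58]
  [5] addr=0xfe blk=63 s=7: MISS | VC [31, 58, 15]
  [6] addr=0x68 blk=26 s=2: L1-HIT | VC [31, 58, 15]
  [7] addr=0xe9 blk=58 s=2: VC-HIT | VC [31, 26, 15]
  [8] addr=0xe9 blk=58 s=2: L1-HIT | VC [31, 26, 15]
  [9] addr=0x69 blk=26 s=2: VC-HIT | VC [31, 58, 15]
  [10] addr=0xb9 blk=46 s=6: MISS | VC [31, 58, 15]

SEQ = [MISS, MISS, MISS, MISS, MISS, MISS, L1-HIT, VC-HIT, L1-HIT, VC-HIT, MISS]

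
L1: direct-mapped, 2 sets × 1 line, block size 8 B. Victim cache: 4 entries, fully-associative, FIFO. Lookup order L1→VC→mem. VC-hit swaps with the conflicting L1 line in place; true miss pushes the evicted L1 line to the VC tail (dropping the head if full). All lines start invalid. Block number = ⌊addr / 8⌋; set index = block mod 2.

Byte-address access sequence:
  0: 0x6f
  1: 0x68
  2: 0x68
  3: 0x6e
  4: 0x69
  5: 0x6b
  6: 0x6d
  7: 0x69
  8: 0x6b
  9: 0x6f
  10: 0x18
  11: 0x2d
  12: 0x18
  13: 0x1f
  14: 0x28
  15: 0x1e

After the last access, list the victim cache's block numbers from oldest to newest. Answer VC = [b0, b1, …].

VC = [13, 5]

  [0] addr=0x6f blk=13 s=1: MISS | VC []
  [1] addr=0x68 blk=13 s=1: L1-HIT | VC []
  [2] addr=0x68 blk=13 s=1: L1-HIT | VC []
  [3] addr=0x6e blk=13 s=1: L1-HIT | VC []
  [4] addr=0x69 blk=13 s=1: L1-HIT | VC []
  [5] addr=0x6b blk=13 s=1: L1-HIT | VC []
  [6] addr=0x6d blk=13 s=1: L1-HIT | VC []
  [7] addr=0x69 blk=13 s=1: L1-HIT | VC []
  [8] addr=0x6b blk=13 s=1: L1-HIT | VC []
  [9] addr=0x6f blk=13 s=1: L1-HIT | VC []
  [10] addr=0x18 blk=3 s=1: MISS | VC [13]
  [11] addr=0x2d blk=5 s=1: MISS | VC [13, 3]
  [12] addr=0x18 blk=3 s=1: VC-HIT | VC [13, 5]
  [13] addr=0x1f blk=3 s=1: L1-HIT | VC [13, 5]
  [14] addr=0x28 blk=5 s=1: VC-HIT | VC [13, 3]
  [15] addr=0x1e blk=3 s=1: VC-HIT | VC [13, 5]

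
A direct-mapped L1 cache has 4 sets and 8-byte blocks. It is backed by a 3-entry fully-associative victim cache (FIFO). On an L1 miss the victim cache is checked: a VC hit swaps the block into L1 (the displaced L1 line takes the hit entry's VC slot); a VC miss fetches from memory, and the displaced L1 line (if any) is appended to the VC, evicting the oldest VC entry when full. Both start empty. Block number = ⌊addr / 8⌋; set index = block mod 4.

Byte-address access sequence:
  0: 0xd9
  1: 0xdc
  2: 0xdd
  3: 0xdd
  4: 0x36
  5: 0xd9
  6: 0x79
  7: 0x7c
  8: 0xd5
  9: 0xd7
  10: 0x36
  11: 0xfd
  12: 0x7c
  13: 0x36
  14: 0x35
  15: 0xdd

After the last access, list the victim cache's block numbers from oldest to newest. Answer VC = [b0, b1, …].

VC = [15, 26, 31]

#0 0xd9→b27/s3 MISS; vc=[]
#1 0xdc→b27/s3 L1-HIT; vc=[]
#2 0xdd→b27/s3 L1-HIT; vc=[]
#3 0xdd→b27/s3 L1-HIT; vc=[]
#4 0x36→b6/s2 MISS; vc=[]
#5 0xd9→b27/s3 L1-HIT; vc=[]
#6 0x79→b15/s3 MISS; vc=[27]
#7 0x7c→b15/s3 L1-HIT; vc=[27]
#8 0xd5→b26/s2 MISS; vc=[27,6]
#9 0xd7→b26/s2 L1-HIT; vc=[27,6]
#10 0x36→b6/s2 VC-HIT; vc=[27,26]
#11 0xfd→b31/s3 MISS; vc=[27,26,15]
#12 0x7c→b15/s3 VC-HIT; vc=[27,26,31]
#13 0x36→b6/s2 L1-HIT; vc=[27,26,31]
#14 0x35→b6/s2 L1-HIT; vc=[27,26,31]
#15 0xdd→b27/s3 VC-HIT; vc=[15,26,31]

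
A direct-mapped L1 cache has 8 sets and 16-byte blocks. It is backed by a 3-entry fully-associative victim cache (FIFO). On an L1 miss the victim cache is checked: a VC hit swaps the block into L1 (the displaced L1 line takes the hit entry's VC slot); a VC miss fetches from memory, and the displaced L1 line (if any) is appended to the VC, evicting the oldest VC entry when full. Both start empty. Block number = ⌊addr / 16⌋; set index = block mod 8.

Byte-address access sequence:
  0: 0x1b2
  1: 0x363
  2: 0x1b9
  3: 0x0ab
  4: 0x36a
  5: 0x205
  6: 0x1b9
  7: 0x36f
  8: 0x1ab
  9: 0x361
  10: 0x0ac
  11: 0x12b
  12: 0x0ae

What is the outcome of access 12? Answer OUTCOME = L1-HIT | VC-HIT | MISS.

0: 0x1b2 (blk 27, set 3) → MISS  vc=[]
1: 0x363 (blk 54, set 6) → MISS  vc=[]
2: 0x1b9 (blk 27, set 3) → L1-HIT  vc=[]
3: 0xab (blk 10, set 2) → MISS  vc=[]
4: 0x36a (blk 54, set 6) → L1-HIT  vc=[]
5: 0x205 (blk 32, set 0) → MISS  vc=[]
6: 0x1b9 (blk 27, set 3) → L1-HIT  vc=[]
7: 0x36f (blk 54, set 6) → L1-HIT  vc=[]
8: 0x1ab (blk 26, set 2) → MISS  vc=[10]
9: 0x361 (blk 54, set 6) → L1-HIT  vc=[10]
10: 0xac (blk 10, set 2) → VC-HIT  vc=[26]
11: 0x12b (blk 18, set 2) → MISS  vc=[26, 10]
12: 0xae (blk 10, set 2) → VC-HIT  vc=[26, 18]

OUTCOME = VC-HIT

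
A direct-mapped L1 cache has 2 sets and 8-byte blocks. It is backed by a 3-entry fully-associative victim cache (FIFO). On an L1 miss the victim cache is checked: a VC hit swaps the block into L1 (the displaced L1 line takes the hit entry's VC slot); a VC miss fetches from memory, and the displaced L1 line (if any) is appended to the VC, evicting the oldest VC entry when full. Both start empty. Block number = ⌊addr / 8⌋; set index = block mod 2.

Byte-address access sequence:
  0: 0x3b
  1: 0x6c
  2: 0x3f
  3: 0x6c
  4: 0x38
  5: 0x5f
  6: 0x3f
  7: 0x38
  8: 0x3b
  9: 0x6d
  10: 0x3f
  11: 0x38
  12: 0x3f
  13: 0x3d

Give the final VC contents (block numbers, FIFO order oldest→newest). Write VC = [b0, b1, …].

  [0] addr=0x3b blk=7 s=1: MISS | VC []
  [1] addr=0x6c blk=13 s=1: MISS | VC [7]
  [2] addr=0x3f blk=7 s=1: VC-HIT | VC [13]
  [3] addr=0x6c blk=13 s=1: VC-HIT | VC [7]
  [4] addr=0x38 blk=7 s=1: VC-HIT | VC [13]
  [5] addr=0x5f blk=11 s=1: MISS | VC [13, 7]
  [6] addr=0x3f blk=7 s=1: VC-HIT | VC [13, 11]
  [7] addr=0x38 blk=7 s=1: L1-HIT | VC [13, 11]
  [8] addr=0x3b blk=7 s=1: L1-HIT | VC [13, 11]
  [9] addr=0x6d blk=13 s=1: VC-HIT | VC [7, 11]
  [10] addr=0x3f blk=7 s=1: VC-HIT | VC [13, 11]
  [11] addr=0x38 blk=7 s=1: L1-HIT | VC [13, 11]
  [12] addr=0x3f blk=7 s=1: L1-HIT | VC [13, 11]
  [13] addr=0x3d blk=7 s=1: L1-HIT | VC [13, 11]

VC = [13, 11]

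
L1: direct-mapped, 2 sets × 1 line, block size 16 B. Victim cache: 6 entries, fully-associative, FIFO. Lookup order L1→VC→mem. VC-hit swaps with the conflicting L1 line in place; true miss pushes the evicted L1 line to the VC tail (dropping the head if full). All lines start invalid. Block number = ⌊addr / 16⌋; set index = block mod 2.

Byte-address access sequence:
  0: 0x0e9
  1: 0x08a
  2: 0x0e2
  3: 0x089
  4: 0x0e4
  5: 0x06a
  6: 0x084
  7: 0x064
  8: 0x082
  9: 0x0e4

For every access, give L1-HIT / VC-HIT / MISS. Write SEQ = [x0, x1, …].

0: 0xe9 (blk 14, set 0) → MISS  vc=[]
1: 0x8a (blk 8, set 0) → MISS  vc=[14]
2: 0xe2 (blk 14, set 0) → VC-HIT  vc=[8]
3: 0x89 (blk 8, set 0) → VC-HIT  vc=[14]
4: 0xe4 (blk 14, set 0) → VC-HIT  vc=[8]
5: 0x6a (blk 6, set 0) → MISS  vc=[8, 14]
6: 0x84 (blk 8, set 0) → VC-HIT  vc=[6, 14]
7: 0x64 (blk 6, set 0) → VC-HIT  vc=[8, 14]
8: 0x82 (blk 8, set 0) → VC-HIT  vc=[6, 14]
9: 0xe4 (blk 14, set 0) → VC-HIT  vc=[6, 8]

SEQ = [MISS, MISS, VC-HIT, VC-HIT, VC-HIT, MISS, VC-HIT, VC-HIT, VC-HIT, VC-HIT]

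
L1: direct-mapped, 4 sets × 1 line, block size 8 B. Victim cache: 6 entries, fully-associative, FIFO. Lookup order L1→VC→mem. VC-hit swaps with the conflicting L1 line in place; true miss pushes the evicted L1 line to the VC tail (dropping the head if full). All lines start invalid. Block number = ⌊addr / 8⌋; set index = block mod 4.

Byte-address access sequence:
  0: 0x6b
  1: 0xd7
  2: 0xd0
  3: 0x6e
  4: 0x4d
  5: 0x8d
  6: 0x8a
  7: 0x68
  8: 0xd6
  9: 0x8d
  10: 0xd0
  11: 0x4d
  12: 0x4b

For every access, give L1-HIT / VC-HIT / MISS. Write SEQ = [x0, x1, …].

SEQ = [MISS, MISS, L1-HIT, L1-HIT, MISS, MISS, L1-HIT, VC-HIT, L1-HIT, VC-HIT, L1-HIT, VC-HIT, L1-HIT]

#0 0x6b→b13/s1 MISS; vc=[]
#1 0xd7→b26/s2 MISS; vc=[]
#2 0xd0→b26/s2 L1-HIT; vc=[]
#3 0x6e→b13/s1 L1-HIT; vc=[]
#4 0x4d→b9/s1 MISS; vc=[13]
#5 0x8d→b17/s1 MISS; vc=[13,9]
#6 0x8a→b17/s1 L1-HIT; vc=[13,9]
#7 0x68→b13/s1 VC-HIT; vc=[17,9]
#8 0xd6→b26/s2 L1-HIT; vc=[17,9]
#9 0x8d→b17/s1 VC-HIT; vc=[13,9]
#10 0xd0→b26/s2 L1-HIT; vc=[13,9]
#11 0x4d→b9/s1 VC-HIT; vc=[13,17]
#12 0x4b→b9/s1 L1-HIT; vc=[13,17]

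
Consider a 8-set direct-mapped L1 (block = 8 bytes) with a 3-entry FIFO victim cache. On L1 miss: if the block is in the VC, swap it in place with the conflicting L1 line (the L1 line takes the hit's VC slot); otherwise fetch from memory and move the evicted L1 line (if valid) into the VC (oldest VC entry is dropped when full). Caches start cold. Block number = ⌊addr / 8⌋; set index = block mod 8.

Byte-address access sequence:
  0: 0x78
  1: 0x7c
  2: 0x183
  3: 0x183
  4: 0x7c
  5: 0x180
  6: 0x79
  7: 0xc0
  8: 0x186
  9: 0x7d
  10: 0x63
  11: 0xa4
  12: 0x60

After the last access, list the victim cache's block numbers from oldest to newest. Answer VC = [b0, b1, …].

VC = [24, 20]

0: 0x78 (blk 15, set 7) → MISS  vc=[]
1: 0x7c (blk 15, set 7) → L1-HIT  vc=[]
2: 0x183 (blk 48, set 0) → MISS  vc=[]
3: 0x183 (blk 48, set 0) → L1-HIT  vc=[]
4: 0x7c (blk 15, set 7) → L1-HIT  vc=[]
5: 0x180 (blk 48, set 0) → L1-HIT  vc=[]
6: 0x79 (blk 15, set 7) → L1-HIT  vc=[]
7: 0xc0 (blk 24, set 0) → MISS  vc=[48]
8: 0x186 (blk 48, set 0) → VC-HIT  vc=[24]
9: 0x7d (blk 15, set 7) → L1-HIT  vc=[24]
10: 0x63 (blk 12, set 4) → MISS  vc=[24]
11: 0xa4 (blk 20, set 4) → MISS  vc=[24, 12]
12: 0x60 (blk 12, set 4) → VC-HIT  vc=[24, 20]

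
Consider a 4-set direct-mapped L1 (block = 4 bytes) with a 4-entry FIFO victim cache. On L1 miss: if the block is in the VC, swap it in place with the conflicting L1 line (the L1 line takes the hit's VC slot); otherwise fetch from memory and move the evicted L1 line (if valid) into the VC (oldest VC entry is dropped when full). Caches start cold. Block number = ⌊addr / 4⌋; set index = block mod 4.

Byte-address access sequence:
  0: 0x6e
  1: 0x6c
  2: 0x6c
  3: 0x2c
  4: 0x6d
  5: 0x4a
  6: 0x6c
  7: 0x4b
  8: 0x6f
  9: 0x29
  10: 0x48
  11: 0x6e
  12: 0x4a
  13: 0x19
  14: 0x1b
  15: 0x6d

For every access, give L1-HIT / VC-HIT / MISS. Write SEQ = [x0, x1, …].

0: 0x6e (blk 27, set 3) → MISS  vc=[]
1: 0x6c (blk 27, set 3) → L1-HIT  vc=[]
2: 0x6c (blk 27, set 3) → L1-HIT  vc=[]
3: 0x2c (blk 11, set 3) → MISS  vc=[27]
4: 0x6d (blk 27, set 3) → VC-HIT  vc=[11]
5: 0x4a (blk 18, set 2) → MISS  vc=[11]
6: 0x6c (blk 27, set 3) → L1-HIT  vc=[11]
7: 0x4b (blk 18, set 2) → L1-HIT  vc=[11]
8: 0x6f (blk 27, set 3) → L1-HIT  vc=[11]
9: 0x29 (blk 10, set 2) → MISS  vc=[11, 18]
10: 0x48 (blk 18, set 2) → VC-HIT  vc=[11, 10]
11: 0x6e (blk 27, set 3) → L1-HIT  vc=[11, 10]
12: 0x4a (blk 18, set 2) → L1-HIT  vc=[11, 10]
13: 0x19 (blk 6, set 2) → MISS  vc=[11, 10, 18]
14: 0x1b (blk 6, set 2) → L1-HIT  vc=[11, 10, 18]
15: 0x6d (blk 27, set 3) → L1-HIT  vc=[11, 10, 18]

SEQ = [MISS, L1-HIT, L1-HIT, MISS, VC-HIT, MISS, L1-HIT, L1-HIT, L1-HIT, MISS, VC-HIT, L1-HIT, L1-HIT, MISS, L1-HIT, L1-HIT]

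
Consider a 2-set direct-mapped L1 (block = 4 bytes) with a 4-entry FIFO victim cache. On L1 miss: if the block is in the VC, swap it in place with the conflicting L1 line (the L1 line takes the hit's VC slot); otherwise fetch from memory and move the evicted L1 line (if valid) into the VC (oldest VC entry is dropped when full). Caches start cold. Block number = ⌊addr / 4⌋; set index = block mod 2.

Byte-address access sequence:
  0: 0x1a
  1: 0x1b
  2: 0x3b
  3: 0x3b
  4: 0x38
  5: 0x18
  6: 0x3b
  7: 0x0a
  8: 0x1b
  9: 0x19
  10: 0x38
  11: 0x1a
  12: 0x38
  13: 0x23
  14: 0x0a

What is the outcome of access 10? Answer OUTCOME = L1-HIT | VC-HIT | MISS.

OUTCOME = VC-HIT

  [0] addr=0x1a blk=6 s=0: MISS | VC []
  [1] addr=0x1b blk=6 s=0: L1-HIT | VC []
  [2] addr=0x3b blk=14 s=0: MISS | VC [6]
  [3] addr=0x3b blk=14 s=0: L1-HIT | VC [6]
  [4] addr=0x38 blk=14 s=0: L1-HIT | VC [6]
  [5] addr=0x18 blk=6 s=0: VC-HIT | VC [14]
  [6] addr=0x3b blk=14 s=0: VC-HIT | VC [6]
  [7] addr=0xa blk=2 s=0: MISS | VC [6, 14]
  [8] addr=0x1b blk=6 s=0: VC-HIT | VC [2, 14]
  [9] addr=0x19 blk=6 s=0: L1-HIT | VC [2, 14]
  [10] addr=0x38 blk=14 s=0: VC-HIT | VC [2, 6]
  [11] addr=0x1a blk=6 s=0: VC-HIT | VC [2, 14]
  [12] addr=0x38 blk=14 s=0: VC-HIT | VC [2, 6]
  [13] addr=0x23 blk=8 s=0: MISS | VC [2, 6, 14]
  [14] addr=0xa blk=2 s=0: VC-HIT | VC [8, 6, 14]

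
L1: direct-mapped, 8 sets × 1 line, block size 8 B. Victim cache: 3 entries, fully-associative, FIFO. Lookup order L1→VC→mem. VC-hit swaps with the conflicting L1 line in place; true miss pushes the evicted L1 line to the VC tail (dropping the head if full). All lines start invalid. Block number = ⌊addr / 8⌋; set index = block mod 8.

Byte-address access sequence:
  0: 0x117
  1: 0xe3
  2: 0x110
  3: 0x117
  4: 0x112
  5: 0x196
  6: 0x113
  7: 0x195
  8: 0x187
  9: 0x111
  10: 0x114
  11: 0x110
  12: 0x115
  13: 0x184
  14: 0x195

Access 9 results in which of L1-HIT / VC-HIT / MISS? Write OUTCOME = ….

OUTCOME = VC-HIT

0: 0x117 (blk 34, set 2) → MISS  vc=[]
1: 0xe3 (blk 28, set 4) → MISS  vc=[]
2: 0x110 (blk 34, set 2) → L1-HIT  vc=[]
3: 0x117 (blk 34, set 2) → L1-HIT  vc=[]
4: 0x112 (blk 34, set 2) → L1-HIT  vc=[]
5: 0x196 (blk 50, set 2) → MISS  vc=[34]
6: 0x113 (blk 34, set 2) → VC-HIT  vc=[50]
7: 0x195 (blk 50, set 2) → VC-HIT  vc=[34]
8: 0x187 (blk 48, set 0) → MISS  vc=[34]
9: 0x111 (blk 34, set 2) → VC-HIT  vc=[50]
10: 0x114 (blk 34, set 2) → L1-HIT  vc=[50]
11: 0x110 (blk 34, set 2) → L1-HIT  vc=[50]
12: 0x115 (blk 34, set 2) → L1-HIT  vc=[50]
13: 0x184 (blk 48, set 0) → L1-HIT  vc=[50]
14: 0x195 (blk 50, set 2) → VC-HIT  vc=[34]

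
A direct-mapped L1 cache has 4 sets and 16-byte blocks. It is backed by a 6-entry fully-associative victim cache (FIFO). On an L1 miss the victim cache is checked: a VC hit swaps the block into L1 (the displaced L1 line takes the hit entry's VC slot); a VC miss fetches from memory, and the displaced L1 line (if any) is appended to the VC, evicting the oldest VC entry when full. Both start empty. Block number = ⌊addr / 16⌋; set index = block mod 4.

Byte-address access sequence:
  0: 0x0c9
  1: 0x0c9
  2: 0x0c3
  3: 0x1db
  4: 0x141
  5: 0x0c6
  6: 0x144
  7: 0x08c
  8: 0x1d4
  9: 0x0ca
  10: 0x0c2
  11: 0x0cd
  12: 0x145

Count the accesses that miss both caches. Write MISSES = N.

  [0] addr=0xc9 blk=12 s=0: MISS | VC []
  [1] addr=0xc9 blk=12 s=0: L1-HIT | VC []
  [2] addr=0xc3 blk=12 s=0: L1-HIT | VC []
  [3] addr=0x1db blk=29 s=1: MISS | VC []
  [4] addr=0x141 blk=20 s=0: MISS | VC [12]
  [5] addr=0xc6 blk=12 s=0: VC-HIT | VC [20]
  [6] addr=0x144 blk=20 s=0: VC-HIT | VC [12]
  [7] addr=0x8c blk=8 s=0: MISS | VC [12, 20]
  [8] addr=0x1d4 blk=29 s=1: L1-HIT | VC [12, 20]
  [9] addr=0xca blk=12 s=0: VC-HIT | VC [8, 20]
  [10] addr=0xc2 blk=12 s=0: L1-HIT | VC [8, 20]
  [11] addr=0xcd blk=12 s=0: L1-HIT | VC [8, 20]
  [12] addr=0x145 blk=20 s=0: VC-HIT | VC [8, 12]

MISSES = 4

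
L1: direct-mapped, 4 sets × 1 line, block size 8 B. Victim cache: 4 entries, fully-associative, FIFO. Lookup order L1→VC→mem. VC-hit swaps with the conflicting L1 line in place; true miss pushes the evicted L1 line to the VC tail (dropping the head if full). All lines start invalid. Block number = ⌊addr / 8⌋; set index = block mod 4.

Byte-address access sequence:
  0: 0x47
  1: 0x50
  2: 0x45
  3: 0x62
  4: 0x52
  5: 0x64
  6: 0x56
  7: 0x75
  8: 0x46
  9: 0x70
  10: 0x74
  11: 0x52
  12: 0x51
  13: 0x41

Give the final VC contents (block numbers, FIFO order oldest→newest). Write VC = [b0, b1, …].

  [0] addr=0x47 blk=8 s=0: MISS | VC []
  [1] addr=0x50 blk=10 s=2: MISS | VC []
  [2] addr=0x45 blk=8 s=0: L1-HIT | VC []
  [3] addr=0x62 blk=12 s=0: MISS | VC [8]
  [4] addr=0x52 blk=10 s=2: L1-HIT | VC [8]
  [5] addr=0x64 blk=12 s=0: L1-HIT | VC [8]
  [6] addr=0x56 blk=10 s=2: L1-HIT | VC [8]
  [7] addr=0x75 blk=14 s=2: MISS | VC [8, 10]
  [8] addr=0x46 blk=8 s=0: VC-HIT | VC [12, 10]
  [9] addr=0x70 blk=14 s=2: L1-HIT | VC [12, 10]
  [10] addr=0x74 blk=14 s=2: L1-HIT | VC [12, 10]
  [11] addr=0x52 blk=10 s=2: VC-HIT | VC [12, 14]
  [12] addr=0x51 blk=10 s=2: L1-HIT | VC [12, 14]
  [13] addr=0x41 blk=8 s=0: L1-HIT | VC [12, 14]

VC = [12, 14]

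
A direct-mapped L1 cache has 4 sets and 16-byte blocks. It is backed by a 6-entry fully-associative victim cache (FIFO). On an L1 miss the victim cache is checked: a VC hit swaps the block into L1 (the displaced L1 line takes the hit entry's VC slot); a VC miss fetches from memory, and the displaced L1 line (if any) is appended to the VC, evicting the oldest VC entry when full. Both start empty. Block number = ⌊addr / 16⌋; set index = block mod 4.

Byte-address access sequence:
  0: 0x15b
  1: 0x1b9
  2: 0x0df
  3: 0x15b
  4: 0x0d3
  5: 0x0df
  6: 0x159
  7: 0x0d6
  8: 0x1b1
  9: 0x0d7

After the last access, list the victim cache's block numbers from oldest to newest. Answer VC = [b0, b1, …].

0: 0x15b (blk 21, set 1) → MISS  vc=[]
1: 0x1b9 (blk 27, set 3) → MISS  vc=[]
2: 0xdf (blk 13, set 1) → MISS  vc=[21]
3: 0x15b (blk 21, set 1) → VC-HIT  vc=[13]
4: 0xd3 (blk 13, set 1) → VC-HIT  vc=[21]
5: 0xdf (blk 13, set 1) → L1-HIT  vc=[21]
6: 0x159 (blk 21, set 1) → VC-HIT  vc=[13]
7: 0xd6 (blk 13, set 1) → VC-HIT  vc=[21]
8: 0x1b1 (blk 27, set 3) → L1-HIT  vc=[21]
9: 0xd7 (blk 13, set 1) → L1-HIT  vc=[21]

VC = [21]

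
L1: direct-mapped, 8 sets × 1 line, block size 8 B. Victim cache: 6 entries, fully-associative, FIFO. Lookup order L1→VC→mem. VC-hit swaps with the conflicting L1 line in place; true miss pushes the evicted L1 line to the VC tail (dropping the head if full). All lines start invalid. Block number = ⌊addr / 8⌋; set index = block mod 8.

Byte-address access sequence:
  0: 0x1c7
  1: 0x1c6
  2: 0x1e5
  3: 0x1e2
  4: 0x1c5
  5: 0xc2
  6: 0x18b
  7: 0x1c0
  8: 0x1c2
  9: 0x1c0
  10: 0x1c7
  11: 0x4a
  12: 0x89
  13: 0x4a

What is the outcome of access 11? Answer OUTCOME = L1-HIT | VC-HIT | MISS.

  [0] addr=0x1c7 blk=56 s=0: MISS | VC []
  [1] addr=0x1c6 blk=56 s=0: L1-HIT | VC []
  [2] addr=0x1e5 blk=60 s=4: MISS | VC []
  [3] addr=0x1e2 blk=60 s=4: L1-HIT | VC []
  [4] addr=0x1c5 blk=56 s=0: L1-HIT | VC []
  [5] addr=0xc2 blk=24 s=0: MISS | VC [56]
  [6] addr=0x18b blk=49 s=1: MISS | VC [56]
  [7] addr=0x1c0 blk=56 s=0: VC-HIT | VC [24]
  [8] addr=0x1c2 blk=56 s=0: L1-HIT | VC [24]
  [9] addr=0x1c0 blk=56 s=0: L1-HIT | VC [24]
  [10] addr=0x1c7 blk=56 s=0: L1-HIT | VC [24]
  [11] addr=0x4a blk=9 s=1: MISS | VC [24, 49]
  [12] addr=0x89 blk=17 s=1: MISS | VC [24, 49, 9]
  [13] addr=0x4a blk=9 s=1: VC-HIT | VC [24, 49, 17]

OUTCOME = MISS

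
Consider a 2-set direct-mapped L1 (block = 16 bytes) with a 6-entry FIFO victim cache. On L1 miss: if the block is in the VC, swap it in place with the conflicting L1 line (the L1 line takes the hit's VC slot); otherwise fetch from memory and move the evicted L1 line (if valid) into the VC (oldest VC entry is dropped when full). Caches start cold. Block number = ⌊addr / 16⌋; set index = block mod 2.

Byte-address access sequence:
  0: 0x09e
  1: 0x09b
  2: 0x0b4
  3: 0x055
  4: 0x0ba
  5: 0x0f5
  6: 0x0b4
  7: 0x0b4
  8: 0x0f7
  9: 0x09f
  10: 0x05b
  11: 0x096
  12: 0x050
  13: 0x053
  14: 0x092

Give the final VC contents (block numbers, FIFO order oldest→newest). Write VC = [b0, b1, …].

VC = [15, 5, 11]

#0 0x9e→b9/s1 MISS; vc=[]
#1 0x9b→b9/s1 L1-HIT; vc=[]
#2 0xb4→b11/s1 MISS; vc=[9]
#3 0x55→b5/s1 MISS; vc=[9,11]
#4 0xba→b11/s1 VC-HIT; vc=[9,5]
#5 0xf5→b15/s1 MISS; vc=[9,5,11]
#6 0xb4→b11/s1 VC-HIT; vc=[9,5,15]
#7 0xb4→b11/s1 L1-HIT; vc=[9,5,15]
#8 0xf7→b15/s1 VC-HIT; vc=[9,5,11]
#9 0x9f→b9/s1 VC-HIT; vc=[15,5,11]
#10 0x5b→b5/s1 VC-HIT; vc=[15,9,11]
#11 0x96→b9/s1 VC-HIT; vc=[15,5,11]
#12 0x50→b5/s1 VC-HIT; vc=[15,9,11]
#13 0x53→b5/s1 L1-HIT; vc=[15,9,11]
#14 0x92→b9/s1 VC-HIT; vc=[15,5,11]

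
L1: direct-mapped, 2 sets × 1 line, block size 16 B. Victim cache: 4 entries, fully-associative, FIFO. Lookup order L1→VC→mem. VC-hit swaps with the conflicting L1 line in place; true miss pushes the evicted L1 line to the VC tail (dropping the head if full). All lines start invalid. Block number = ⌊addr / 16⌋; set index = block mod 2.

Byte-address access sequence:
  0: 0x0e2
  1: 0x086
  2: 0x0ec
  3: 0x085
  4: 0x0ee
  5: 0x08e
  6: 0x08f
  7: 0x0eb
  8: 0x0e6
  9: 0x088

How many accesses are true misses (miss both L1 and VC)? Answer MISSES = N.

  [0] addr=0xe2 blk=14 s=0: MISS | VC []
  [1] addr=0x86 blk=8 s=0: MISS | VC [14]
  [2] addr=0xec blk=14 s=0: VC-HIT | VC [8]
  [3] addr=0x85 blk=8 s=0: VC-HIT | VC [14]
  [4] addr=0xee blk=14 s=0: VC-HIT | VC [8]
  [5] addr=0x8e blk=8 s=0: VC-HIT | VC [14]
  [6] addr=0x8f blk=8 s=0: L1-HIT | VC [14]
  [7] addr=0xeb blk=14 s=0: VC-HIT | VC [8]
  [8] addr=0xe6 blk=14 s=0: L1-HIT | VC [8]
  [9] addr=0x88 blk=8 s=0: VC-HIT | VC [14]

MISSES = 2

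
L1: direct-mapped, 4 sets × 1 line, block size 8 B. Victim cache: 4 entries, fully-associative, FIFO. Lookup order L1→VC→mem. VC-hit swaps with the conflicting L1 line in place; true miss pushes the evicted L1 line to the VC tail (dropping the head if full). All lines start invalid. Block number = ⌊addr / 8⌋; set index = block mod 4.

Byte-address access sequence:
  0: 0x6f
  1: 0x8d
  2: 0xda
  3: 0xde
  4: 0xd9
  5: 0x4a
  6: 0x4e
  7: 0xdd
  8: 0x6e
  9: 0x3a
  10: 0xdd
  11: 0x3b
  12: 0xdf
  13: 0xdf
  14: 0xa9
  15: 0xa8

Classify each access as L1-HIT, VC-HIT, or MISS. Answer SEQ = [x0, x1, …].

SEQ = [MISS, MISS, MISS, L1-HIT, L1-HIT, MISS, L1-HIT, L1-HIT, VC-HIT, MISS, VC-HIT, VC-HIT, VC-HIT, L1-HIT, MISS, L1-HIT]

  [0] addr=0x6f blk=13 s=1: MISS | VC []
  [1] addr=0x8d blk=17 s=1: MISS | VC [13]
  [2] addr=0xda blk=27 s=3: MISS | VC [13]
  [3] addr=0xde blk=27 s=3: L1-HIT | VC [13]
  [4] addr=0xd9 blk=27 s=3: L1-HIT | VC [13]
  [5] addr=0x4a blk=9 s=1: MISS | VC [13, 17]
  [6] addr=0x4e blk=9 s=1: L1-HIT | VC [13, 17]
  [7] addr=0xdd blk=27 s=3: L1-HIT | VC [13, 17]
  [8] addr=0x6e blk=13 s=1: VC-HIT | VC [9, 17]
  [9] addr=0x3a blk=7 s=3: MISS | VC [9, 17, 27]
  [10] addr=0xdd blk=27 s=3: VC-HIT | VC [9, 17, 7]
  [11] addr=0x3b blk=7 s=3: VC-HIT | VC [9, 17, 27]
  [12] addr=0xdf blk=27 s=3: VC-HIT | VC [9, 17, 7]
  [13] addr=0xdf blk=27 s=3: L1-HIT | VC [9, 17, 7]
  [14] addr=0xa9 blk=21 s=1: MISS | VC [9, 17, 7, 13]
  [15] addr=0xa8 blk=21 s=1: L1-HIT | VC [9, 17, 7, 13]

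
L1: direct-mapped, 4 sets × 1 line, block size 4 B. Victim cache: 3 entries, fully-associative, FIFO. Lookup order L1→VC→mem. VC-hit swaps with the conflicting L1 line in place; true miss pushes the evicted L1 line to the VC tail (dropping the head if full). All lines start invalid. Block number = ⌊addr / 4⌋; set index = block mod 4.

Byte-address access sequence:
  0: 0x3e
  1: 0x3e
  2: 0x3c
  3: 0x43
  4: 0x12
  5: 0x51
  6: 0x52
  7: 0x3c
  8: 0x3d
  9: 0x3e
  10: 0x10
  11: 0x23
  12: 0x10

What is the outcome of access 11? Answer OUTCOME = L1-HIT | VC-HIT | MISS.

OUTCOME = MISS

0: 0x3e (blk 15, set 3) → MISS  vc=[]
1: 0x3e (blk 15, set 3) → L1-HIT  vc=[]
2: 0x3c (blk 15, set 3) → L1-HIT  vc=[]
3: 0x43 (blk 16, set 0) → MISS  vc=[]
4: 0x12 (blk 4, set 0) → MISS  vc=[16]
5: 0x51 (blk 20, set 0) → MISS  vc=[16, 4]
6: 0x52 (blk 20, set 0) → L1-HIT  vc=[16, 4]
7: 0x3c (blk 15, set 3) → L1-HIT  vc=[16, 4]
8: 0x3d (blk 15, set 3) → L1-HIT  vc=[16, 4]
9: 0x3e (blk 15, set 3) → L1-HIT  vc=[16, 4]
10: 0x10 (blk 4, set 0) → VC-HIT  vc=[16, 20]
11: 0x23 (blk 8, set 0) → MISS  vc=[16, 20, 4]
12: 0x10 (blk 4, set 0) → VC-HIT  vc=[16, 20, 8]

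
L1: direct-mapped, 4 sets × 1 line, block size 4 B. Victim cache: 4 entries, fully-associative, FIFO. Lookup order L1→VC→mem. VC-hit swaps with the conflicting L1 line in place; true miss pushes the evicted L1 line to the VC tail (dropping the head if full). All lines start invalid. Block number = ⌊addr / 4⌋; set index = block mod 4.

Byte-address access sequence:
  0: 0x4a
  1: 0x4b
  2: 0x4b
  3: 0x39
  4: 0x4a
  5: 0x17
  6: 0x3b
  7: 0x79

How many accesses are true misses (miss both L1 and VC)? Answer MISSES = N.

MISSES = 4

#0 0x4a→b18/s2 MISS; vc=[]
#1 0x4b→b18/s2 L1-HIT; vc=[]
#2 0x4b→b18/s2 L1-HIT; vc=[]
#3 0x39→b14/s2 MISS; vc=[18]
#4 0x4a→b18/s2 VC-HIT; vc=[14]
#5 0x17→b5/s1 MISS; vc=[14]
#6 0x3b→b14/s2 VC-HIT; vc=[18]
#7 0x79→b30/s2 MISS; vc=[18,14]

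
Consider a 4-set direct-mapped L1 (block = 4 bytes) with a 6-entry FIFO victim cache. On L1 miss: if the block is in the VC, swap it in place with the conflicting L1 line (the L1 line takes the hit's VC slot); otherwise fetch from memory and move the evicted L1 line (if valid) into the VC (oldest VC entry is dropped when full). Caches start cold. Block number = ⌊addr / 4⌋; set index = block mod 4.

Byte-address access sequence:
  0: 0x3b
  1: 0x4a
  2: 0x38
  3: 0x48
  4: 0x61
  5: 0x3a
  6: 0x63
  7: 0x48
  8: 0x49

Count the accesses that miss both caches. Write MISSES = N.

0: 0x3b (blk 14, set 2) → MISS  vc=[]
1: 0x4a (blk 18, set 2) → MISS  vc=[14]
2: 0x38 (blk 14, set 2) → VC-HIT  vc=[18]
3: 0x48 (blk 18, set 2) → VC-HIT  vc=[14]
4: 0x61 (blk 24, set 0) → MISS  vc=[14]
5: 0x3a (blk 14, set 2) → VC-HIT  vc=[18]
6: 0x63 (blk 24, set 0) → L1-HIT  vc=[18]
7: 0x48 (blk 18, set 2) → VC-HIT  vc=[14]
8: 0x49 (blk 18, set 2) → L1-HIT  vc=[14]

MISSES = 3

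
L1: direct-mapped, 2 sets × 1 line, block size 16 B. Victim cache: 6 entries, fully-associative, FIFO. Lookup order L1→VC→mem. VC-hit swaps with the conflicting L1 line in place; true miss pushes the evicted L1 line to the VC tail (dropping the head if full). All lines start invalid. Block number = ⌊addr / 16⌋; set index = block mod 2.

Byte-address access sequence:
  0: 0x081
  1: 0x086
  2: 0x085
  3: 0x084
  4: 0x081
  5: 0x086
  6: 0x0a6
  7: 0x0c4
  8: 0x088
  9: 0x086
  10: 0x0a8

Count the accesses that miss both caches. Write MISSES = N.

0: 0x81 (blk 8, set 0) → MISS  vc=[]
1: 0x86 (blk 8, set 0) → L1-HIT  vc=[]
2: 0x85 (blk 8, set 0) → L1-HIT  vc=[]
3: 0x84 (blk 8, set 0) → L1-HIT  vc=[]
4: 0x81 (blk 8, set 0) → L1-HIT  vc=[]
5: 0x86 (blk 8, set 0) → L1-HIT  vc=[]
6: 0xa6 (blk 10, set 0) → MISS  vc=[8]
7: 0xc4 (blk 12, set 0) → MISS  vc=[8, 10]
8: 0x88 (blk 8, set 0) → VC-HIT  vc=[12, 10]
9: 0x86 (blk 8, set 0) → L1-HIT  vc=[12, 10]
10: 0xa8 (blk 10, set 0) → VC-HIT  vc=[12, 8]

MISSES = 3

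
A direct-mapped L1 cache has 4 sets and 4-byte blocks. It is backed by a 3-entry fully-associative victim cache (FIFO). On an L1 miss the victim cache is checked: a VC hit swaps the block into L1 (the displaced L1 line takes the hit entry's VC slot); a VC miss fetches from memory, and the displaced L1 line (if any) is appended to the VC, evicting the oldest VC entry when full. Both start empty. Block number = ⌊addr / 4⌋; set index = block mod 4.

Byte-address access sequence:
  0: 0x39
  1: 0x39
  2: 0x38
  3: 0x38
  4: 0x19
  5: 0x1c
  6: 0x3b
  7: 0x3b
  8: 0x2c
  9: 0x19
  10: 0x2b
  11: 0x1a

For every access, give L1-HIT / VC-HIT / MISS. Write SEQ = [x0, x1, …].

0: 0x39 (blk 14, set 2) → MISS  vc=[]
1: 0x39 (blk 14, set 2) → L1-HIT  vc=[]
2: 0x38 (blk 14, set 2) → L1-HIT  vc=[]
3: 0x38 (blk 14, set 2) → L1-HIT  vc=[]
4: 0x19 (blk 6, set 2) → MISS  vc=[14]
5: 0x1c (blk 7, set 3) → MISS  vc=[14]
6: 0x3b (blk 14, set 2) → VC-HIT  vc=[6]
7: 0x3b (blk 14, set 2) → L1-HIT  vc=[6]
8: 0x2c (blk 11, set 3) → MISS  vc=[6, 7]
9: 0x19 (blk 6, set 2) → VC-HIT  vc=[14, 7]
10: 0x2b (blk 10, set 2) → MISS  vc=[14, 7, 6]
11: 0x1a (blk 6, set 2) → VC-HIT  vc=[14, 7, 10]

SEQ = [MISS, L1-HIT, L1-HIT, L1-HIT, MISS, MISS, VC-HIT, L1-HIT, MISS, VC-HIT, MISS, VC-HIT]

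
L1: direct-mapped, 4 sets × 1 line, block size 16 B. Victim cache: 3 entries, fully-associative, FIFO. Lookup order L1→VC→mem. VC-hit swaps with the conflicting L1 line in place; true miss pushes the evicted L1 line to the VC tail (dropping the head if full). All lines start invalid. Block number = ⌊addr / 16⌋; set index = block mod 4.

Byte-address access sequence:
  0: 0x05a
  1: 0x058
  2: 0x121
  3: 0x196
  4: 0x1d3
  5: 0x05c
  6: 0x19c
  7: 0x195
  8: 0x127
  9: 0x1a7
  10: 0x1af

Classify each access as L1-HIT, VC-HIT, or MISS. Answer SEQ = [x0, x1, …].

SEQ = [MISS, L1-HIT, MISS, MISS, MISS, VC-HIT, VC-HIT, L1-HIT, L1-HIT, MISS, L1-HIT]

#0 0x5a→b5/s1 MISS; vc=[]
#1 0x58→b5/s1 L1-HIT; vc=[]
#2 0x121→b18/s2 MISS; vc=[]
#3 0x196→b25/s1 MISS; vc=[5]
#4 0x1d3→b29/s1 MISS; vc=[5,25]
#5 0x5c→b5/s1 VC-HIT; vc=[29,25]
#6 0x19c→b25/s1 VC-HIT; vc=[29,5]
#7 0x195→b25/s1 L1-HIT; vc=[29,5]
#8 0x127→b18/s2 L1-HIT; vc=[29,5]
#9 0x1a7→b26/s2 MISS; vc=[29,5,18]
#10 0x1af→b26/s2 L1-HIT; vc=[29,5,18]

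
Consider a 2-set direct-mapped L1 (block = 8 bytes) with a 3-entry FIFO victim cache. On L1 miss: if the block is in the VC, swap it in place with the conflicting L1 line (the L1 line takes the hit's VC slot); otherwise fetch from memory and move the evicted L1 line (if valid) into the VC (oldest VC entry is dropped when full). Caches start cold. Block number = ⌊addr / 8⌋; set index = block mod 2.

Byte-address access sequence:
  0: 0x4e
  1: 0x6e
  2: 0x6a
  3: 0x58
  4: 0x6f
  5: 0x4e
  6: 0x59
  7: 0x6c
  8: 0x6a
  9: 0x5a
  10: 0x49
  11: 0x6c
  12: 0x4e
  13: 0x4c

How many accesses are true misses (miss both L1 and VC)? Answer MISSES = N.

MISSES = 3

  [0] addr=0x4e blk=9 s=1: MISS | VC []
  [1] addr=0x6e blk=13 s=1: MISS | VC [9]
  [2] addr=0x6a blk=13 s=1: L1-HIT | VC [9]
  [3] addr=0x58 blk=11 s=1: MISS | VC [9, 13]
  [4] addr=0x6f blk=13 s=1: VC-HIT | VC [9, 11]
  [5] addr=0x4e blk=9 s=1: VC-HIT | VC [13, 11]
  [6] addr=0x59 blk=11 s=1: VC-HIT | VC [13, 9]
  [7] addr=0x6c blk=13 s=1: VC-HIT | VC [11, 9]
  [8] addr=0x6a blk=13 s=1: L1-HIT | VC [11, 9]
  [9] addr=0x5a blk=11 s=1: VC-HIT | VC [13, 9]
  [10] addr=0x49 blk=9 s=1: VC-HIT | VC [13, 11]
  [11] addr=0x6c blk=13 s=1: VC-HIT | VC [9, 11]
  [12] addr=0x4e blk=9 s=1: VC-HIT | VC [13, 11]
  [13] addr=0x4c blk=9 s=1: L1-HIT | VC [13, 11]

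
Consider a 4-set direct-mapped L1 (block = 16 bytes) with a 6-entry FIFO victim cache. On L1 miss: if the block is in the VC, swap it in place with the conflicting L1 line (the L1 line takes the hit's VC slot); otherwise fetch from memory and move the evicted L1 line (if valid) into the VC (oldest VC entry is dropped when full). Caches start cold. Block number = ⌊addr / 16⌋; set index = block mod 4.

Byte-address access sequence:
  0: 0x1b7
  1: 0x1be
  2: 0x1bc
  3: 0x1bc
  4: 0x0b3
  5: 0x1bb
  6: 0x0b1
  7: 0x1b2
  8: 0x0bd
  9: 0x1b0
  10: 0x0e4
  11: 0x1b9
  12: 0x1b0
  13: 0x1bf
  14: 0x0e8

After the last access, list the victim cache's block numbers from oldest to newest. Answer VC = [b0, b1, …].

VC = [11]

0: 0x1b7 (blk 27, set 3) → MISS  vc=[]
1: 0x1be (blk 27, set 3) → L1-HIT  vc=[]
2: 0x1bc (blk 27, set 3) → L1-HIT  vc=[]
3: 0x1bc (blk 27, set 3) → L1-HIT  vc=[]
4: 0xb3 (blk 11, set 3) → MISS  vc=[27]
5: 0x1bb (blk 27, set 3) → VC-HIT  vc=[11]
6: 0xb1 (blk 11, set 3) → VC-HIT  vc=[27]
7: 0x1b2 (blk 27, set 3) → VC-HIT  vc=[11]
8: 0xbd (blk 11, set 3) → VC-HIT  vc=[27]
9: 0x1b0 (blk 27, set 3) → VC-HIT  vc=[11]
10: 0xe4 (blk 14, set 2) → MISS  vc=[11]
11: 0x1b9 (blk 27, set 3) → L1-HIT  vc=[11]
12: 0x1b0 (blk 27, set 3) → L1-HIT  vc=[11]
13: 0x1bf (blk 27, set 3) → L1-HIT  vc=[11]
14: 0xe8 (blk 14, set 2) → L1-HIT  vc=[11]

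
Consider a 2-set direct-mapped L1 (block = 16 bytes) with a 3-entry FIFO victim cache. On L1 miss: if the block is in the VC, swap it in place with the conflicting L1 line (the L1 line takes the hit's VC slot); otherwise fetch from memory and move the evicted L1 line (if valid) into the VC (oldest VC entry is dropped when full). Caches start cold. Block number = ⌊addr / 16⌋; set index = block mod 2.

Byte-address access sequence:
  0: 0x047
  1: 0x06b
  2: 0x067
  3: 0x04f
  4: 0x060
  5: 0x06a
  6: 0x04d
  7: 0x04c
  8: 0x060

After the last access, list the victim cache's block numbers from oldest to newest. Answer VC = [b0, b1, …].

VC = [4]

0: 0x47 (blk 4, set 0) → MISS  vc=[]
1: 0x6b (blk 6, set 0) → MISS  vc=[4]
2: 0x67 (blk 6, set 0) → L1-HIT  vc=[4]
3: 0x4f (blk 4, set 0) → VC-HIT  vc=[6]
4: 0x60 (blk 6, set 0) → VC-HIT  vc=[4]
5: 0x6a (blk 6, set 0) → L1-HIT  vc=[4]
6: 0x4d (blk 4, set 0) → VC-HIT  vc=[6]
7: 0x4c (blk 4, set 0) → L1-HIT  vc=[6]
8: 0x60 (blk 6, set 0) → VC-HIT  vc=[4]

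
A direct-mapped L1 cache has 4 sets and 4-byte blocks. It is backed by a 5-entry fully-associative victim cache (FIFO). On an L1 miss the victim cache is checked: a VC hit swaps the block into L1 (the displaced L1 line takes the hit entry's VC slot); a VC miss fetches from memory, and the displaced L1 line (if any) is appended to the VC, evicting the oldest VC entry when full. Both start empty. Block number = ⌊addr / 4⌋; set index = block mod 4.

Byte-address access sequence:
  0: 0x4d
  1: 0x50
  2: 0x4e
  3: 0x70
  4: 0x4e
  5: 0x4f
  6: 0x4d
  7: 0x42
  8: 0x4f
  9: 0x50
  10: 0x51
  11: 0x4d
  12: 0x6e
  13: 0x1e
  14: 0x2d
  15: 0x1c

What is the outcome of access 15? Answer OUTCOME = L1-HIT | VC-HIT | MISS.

  [0] addr=0x4d blk=19 s=3: MISS | VC []
  [1] addr=0x50 blk=20 s=0: MISS | VC []
  [2] addr=0x4e blk=19 s=3: L1-HIT | VC []
  [3] addr=0x70 blk=28 s=0: MISS | VC [20]
  [4] addr=0x4e blk=19 s=3: L1-HIT | VC [20]
  [5] addr=0x4f blk=19 s=3: L1-HIT | VC [20]
  [6] addr=0x4d blk=19 s=3: L1-HIT | VC [20]
  [7] addr=0x42 blk=16 s=0: MISS | VC [20, 28]
  [8] addr=0x4f blk=19 s=3: L1-HIT | VC [20, 28]
  [9] addr=0x50 blk=20 s=0: VC-HIT | VC [16, 28]
  [10] addr=0x51 blk=20 s=0: L1-HIT | VC [16, 28]
  [11] addr=0x4d blk=19 s=3: L1-HIT | VC [16, 28]
  [12] addr=0x6e blk=27 s=3: MISS | VC [16, 28, 19]
  [13] addr=0x1e blk=7 s=3: MISS | VC [16, 28, 19, 27]
  [14] addr=0x2d blk=11 s=3: MISS | VC [16, 28, 19, 27, 7]
  [15] addr=0x1c blk=7 s=3: VC-HIT | VC [16, 28, 19, 27, 11]

OUTCOME = VC-HIT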